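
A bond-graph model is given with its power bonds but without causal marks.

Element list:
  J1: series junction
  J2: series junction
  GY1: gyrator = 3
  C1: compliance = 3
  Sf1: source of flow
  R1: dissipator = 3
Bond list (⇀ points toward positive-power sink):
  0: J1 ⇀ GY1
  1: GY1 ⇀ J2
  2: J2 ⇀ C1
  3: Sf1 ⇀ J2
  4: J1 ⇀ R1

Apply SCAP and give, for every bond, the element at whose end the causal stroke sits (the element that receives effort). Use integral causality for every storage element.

bond 3 stroke→Sf1  (Sf1 (Sf) sets flow on bond)
bond 1 stroke→J2  (1-jn J2 has f-setter on 3)
bond 2 stroke→J2  (J2: bond 3 brought flow, rest push out)
bond 0 stroke→J1  (through GY1, causality inverts; strokes same side of GY1)
bond 4 stroke→R1  (only one flow-in slot at J1)

β0 |J1
β1 |J2
β2 |J2
β3 |Sf1
β4 |R1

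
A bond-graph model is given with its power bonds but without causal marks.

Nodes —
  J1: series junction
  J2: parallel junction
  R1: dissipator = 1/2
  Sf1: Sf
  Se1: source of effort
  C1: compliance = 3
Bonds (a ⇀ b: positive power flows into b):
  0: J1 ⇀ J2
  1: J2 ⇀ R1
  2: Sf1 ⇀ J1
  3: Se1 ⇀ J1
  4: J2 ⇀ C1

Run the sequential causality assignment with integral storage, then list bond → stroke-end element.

#2 |Sf1  (Sf1: flow source, stroke at near end)
#3 |J1  (Se1 (Se) sets effort on bond)
#0 |J1  (1-jn J1 has f-setter on 2)
#4 |J2  (C1 outputs effort q/C1)
#1 |R1  (common-e at J2 fixed by 4)

b0 |J1
b1 |R1
b2 |Sf1
b3 |J1
b4 |J2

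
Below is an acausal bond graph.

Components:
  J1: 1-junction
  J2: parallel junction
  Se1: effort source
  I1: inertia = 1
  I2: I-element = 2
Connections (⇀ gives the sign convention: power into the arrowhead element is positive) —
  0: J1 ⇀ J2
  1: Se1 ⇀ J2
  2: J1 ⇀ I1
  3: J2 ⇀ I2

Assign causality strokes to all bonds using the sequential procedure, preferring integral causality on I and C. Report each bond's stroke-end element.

β1 |J2  (Se1 (Se) sets effort on bond)
β0 |J1  (0-jn J2 has e-setter on 1)
β3 |I2  (J2: bond 1 brought effort, rest push out)
β2 |I1  (closing 1-jn rule on J1)

bond 0 stroke→J1
bond 1 stroke→J2
bond 2 stroke→I1
bond 3 stroke→I2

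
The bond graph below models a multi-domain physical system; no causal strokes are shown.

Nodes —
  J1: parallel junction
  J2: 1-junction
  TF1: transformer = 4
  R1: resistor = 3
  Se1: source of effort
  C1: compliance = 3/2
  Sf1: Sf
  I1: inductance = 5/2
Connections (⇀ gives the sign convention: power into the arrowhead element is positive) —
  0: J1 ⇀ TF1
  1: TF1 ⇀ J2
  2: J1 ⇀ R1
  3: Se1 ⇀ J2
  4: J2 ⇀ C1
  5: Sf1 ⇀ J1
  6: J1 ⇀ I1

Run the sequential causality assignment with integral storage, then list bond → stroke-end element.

b0 →J1
b1 →TF1
b2 →R1
b3 →J2
b4 →J2
b5 →Sf1
b6 →I1

b3 |J2  (source Se1 imposes e)
b5 |Sf1  (source Sf1 imposes f)
b4 |J2  (C1: C, integral causality)
b1 |TF1  (closing 1-jn rule on J2)
b0 |J1  (TF1 one-in-one-out from 1)
b2 |R1  (J1 effort already set via bond 0)
b6 |I1  (J1: bond 0 brought effort, rest push out)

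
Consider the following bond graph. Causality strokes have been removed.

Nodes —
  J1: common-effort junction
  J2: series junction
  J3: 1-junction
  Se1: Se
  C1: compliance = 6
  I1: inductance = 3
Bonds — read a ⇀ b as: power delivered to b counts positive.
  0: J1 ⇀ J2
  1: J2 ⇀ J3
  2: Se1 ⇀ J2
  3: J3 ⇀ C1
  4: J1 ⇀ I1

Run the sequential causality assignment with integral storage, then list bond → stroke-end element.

b0 stroke at J1
b1 stroke at J2
b2 stroke at J2
b3 stroke at J3
b4 stroke at I1

β2 stroke at J2  (Se1 (Se) sets effort on bond)
β3 stroke at J3  (C1 outputs effort q/C1)
β1 stroke at J2  (only one flow-in slot at J3)
β0 stroke at J1  (J2 needs exactly one f-in)
β4 stroke at I1  (0-jn J1 has e-setter on 0)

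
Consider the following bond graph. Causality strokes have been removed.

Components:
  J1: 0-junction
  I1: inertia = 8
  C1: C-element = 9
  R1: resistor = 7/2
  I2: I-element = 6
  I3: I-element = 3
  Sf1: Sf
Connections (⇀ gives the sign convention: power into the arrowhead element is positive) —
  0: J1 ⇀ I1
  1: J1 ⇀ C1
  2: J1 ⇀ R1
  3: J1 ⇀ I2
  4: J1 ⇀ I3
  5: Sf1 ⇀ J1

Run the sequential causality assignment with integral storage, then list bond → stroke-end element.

b5 stroke at Sf1  (Sf1: flow source, stroke at near end)
b0 stroke at I1  (I1 outputs flow p/I1)
b1 stroke at J1  (C1: C, integral causality)
b2 stroke at R1  (common-e at J1 fixed by 1)
b3 stroke at I2  (J1 effort already set via bond 1)
b4 stroke at I3  (J1: bond 1 brought effort, rest push out)

#0 →I1
#1 →J1
#2 →R1
#3 →I2
#4 →I3
#5 →Sf1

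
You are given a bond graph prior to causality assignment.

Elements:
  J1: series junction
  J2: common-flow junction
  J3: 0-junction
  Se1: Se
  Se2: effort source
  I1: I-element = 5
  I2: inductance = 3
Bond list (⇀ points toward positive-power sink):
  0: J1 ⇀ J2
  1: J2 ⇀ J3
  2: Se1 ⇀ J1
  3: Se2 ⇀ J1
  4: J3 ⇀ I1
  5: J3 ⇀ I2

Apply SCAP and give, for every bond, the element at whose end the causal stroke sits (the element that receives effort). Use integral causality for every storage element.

#0 stroke→J2
#1 stroke→J3
#2 stroke→J1
#3 stroke→J1
#4 stroke→I1
#5 stroke→I2

bond 2 stroke at J1  (Se1: effort source, stroke at far end)
bond 3 stroke at J1  (Se2 (Se) sets effort on bond)
bond 0 stroke at J2  (only one flow-in slot at J1)
bond 1 stroke at J3  (J2 needs exactly one f-in)
bond 4 stroke at I1  (0-jn J3 has e-setter on 1)
bond 5 stroke at I2  (J3: bond 1 brought effort, rest push out)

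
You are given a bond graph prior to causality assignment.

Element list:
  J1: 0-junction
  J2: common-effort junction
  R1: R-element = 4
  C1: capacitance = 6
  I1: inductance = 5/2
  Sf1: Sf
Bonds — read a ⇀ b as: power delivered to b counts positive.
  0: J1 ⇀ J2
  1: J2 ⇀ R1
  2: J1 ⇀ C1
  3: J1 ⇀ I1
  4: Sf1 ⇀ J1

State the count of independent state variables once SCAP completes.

#4 →Sf1  (Sf1: flow source, stroke at near end)
#2 →J1  (C1 outputs effort q/C1)
#0 →J2  (common-e at J1 fixed by 2)
#3 →I1  (0-jn J1 has e-setter on 2)
#1 →R1  (J2: bond 0 brought effort, rest push out)

2  (C1, I1 all integral)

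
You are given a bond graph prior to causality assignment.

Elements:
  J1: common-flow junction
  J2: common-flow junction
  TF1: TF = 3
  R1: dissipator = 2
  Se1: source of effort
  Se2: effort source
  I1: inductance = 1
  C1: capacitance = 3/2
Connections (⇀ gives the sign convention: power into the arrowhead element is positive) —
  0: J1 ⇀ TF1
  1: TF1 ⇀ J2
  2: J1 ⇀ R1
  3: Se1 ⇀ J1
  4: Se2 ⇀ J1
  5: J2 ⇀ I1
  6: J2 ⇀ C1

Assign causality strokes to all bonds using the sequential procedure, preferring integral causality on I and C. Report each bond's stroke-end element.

bond 0 stroke→TF1
bond 1 stroke→J2
bond 2 stroke→J1
bond 3 stroke→J1
bond 4 stroke→J1
bond 5 stroke→I1
bond 6 stroke→J2

β3 stroke→J1  (Se1: effort source, stroke at far end)
β4 stroke→J1  (Se2 fixes effort; stroke away)
β5 stroke→I1  (I1 outputs flow p/I1)
β1 stroke→J2  (common-f at J2 fixed by 5)
β6 stroke→J2  (J2 flow already set via bond 5)
β0 stroke→TF1  (TF TF1: opposite of bond 1)
β2 stroke→J1  (J1 flow already set via bond 0)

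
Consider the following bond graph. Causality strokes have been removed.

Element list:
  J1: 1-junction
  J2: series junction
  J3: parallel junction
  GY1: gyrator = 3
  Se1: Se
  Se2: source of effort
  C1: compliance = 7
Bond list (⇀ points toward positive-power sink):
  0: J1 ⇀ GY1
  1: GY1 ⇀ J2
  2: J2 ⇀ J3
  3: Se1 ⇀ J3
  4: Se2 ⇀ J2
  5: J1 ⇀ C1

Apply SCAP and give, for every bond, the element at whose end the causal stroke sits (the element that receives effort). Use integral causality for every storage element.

bond 0 stroke→GY1
bond 1 stroke→GY1
bond 2 stroke→J2
bond 3 stroke→J3
bond 4 stroke→J2
bond 5 stroke→J1

bond 3 →J3  (Se1: effort source, stroke at far end)
bond 4 →J2  (Se2: effort source, stroke at far end)
bond 2 →J2  (0-jn J3 has e-setter on 3)
bond 1 →GY1  (closing 1-jn rule on J2)
bond 0 →GY1  (through GY1, causality inverts; strokes same side of GY1)
bond 5 →J1  (common-f at J1 fixed by 0)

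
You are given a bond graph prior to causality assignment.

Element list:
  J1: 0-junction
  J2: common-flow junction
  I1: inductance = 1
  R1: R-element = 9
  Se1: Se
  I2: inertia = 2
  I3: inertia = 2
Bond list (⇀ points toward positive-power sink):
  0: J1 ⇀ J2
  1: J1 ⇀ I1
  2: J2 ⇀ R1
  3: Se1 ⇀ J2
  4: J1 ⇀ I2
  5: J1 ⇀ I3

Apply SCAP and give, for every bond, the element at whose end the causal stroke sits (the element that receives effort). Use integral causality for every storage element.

b3 |J2  (source Se1 imposes e)
b1 |I1  (I1 outputs flow p/I1)
b4 |I2  (prefer integral on I2)
b5 |I3  (I3 integral (f out))
b0 |J1  (J1 needs exactly one e-in)
b2 |J2  (1-jn J2 has f-setter on 0)

β0 stroke at J1
β1 stroke at I1
β2 stroke at J2
β3 stroke at J2
β4 stroke at I2
β5 stroke at I3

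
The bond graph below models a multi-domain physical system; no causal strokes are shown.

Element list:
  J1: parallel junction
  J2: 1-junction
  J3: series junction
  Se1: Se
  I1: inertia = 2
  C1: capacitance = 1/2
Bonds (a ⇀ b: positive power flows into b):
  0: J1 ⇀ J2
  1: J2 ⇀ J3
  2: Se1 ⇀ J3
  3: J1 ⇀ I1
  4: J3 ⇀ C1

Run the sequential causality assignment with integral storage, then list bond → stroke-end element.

β0 stroke at J1
β1 stroke at J2
β2 stroke at J3
β3 stroke at I1
β4 stroke at J3

#2 |J3  (Se1 fixes effort; stroke away)
#3 |I1  (I1: I, integral causality)
#0 |J1  (only one effort-in slot at J1)
#1 |J2  (J2 flow already set via bond 0)
#4 |J3  (common-f at J3 fixed by 1)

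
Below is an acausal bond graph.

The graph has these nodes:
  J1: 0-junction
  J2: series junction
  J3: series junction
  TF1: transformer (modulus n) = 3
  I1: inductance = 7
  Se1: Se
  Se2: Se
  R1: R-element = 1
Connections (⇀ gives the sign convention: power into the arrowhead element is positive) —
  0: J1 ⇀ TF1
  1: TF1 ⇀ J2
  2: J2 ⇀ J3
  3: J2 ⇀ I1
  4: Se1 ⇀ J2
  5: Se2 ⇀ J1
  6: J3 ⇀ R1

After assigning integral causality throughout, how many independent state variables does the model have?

bond 4 stroke at J2  (Se1 fixes effort; stroke away)
bond 5 stroke at J1  (source Se2 imposes e)
bond 0 stroke at TF1  (0-jn J1 has e-setter on 5)
bond 1 stroke at J2  (TF1: transformer flips bond 0)
bond 3 stroke at I1  (I1 integral (f out))
bond 2 stroke at J2  (common-f at J2 fixed by 3)
bond 6 stroke at J3  (J3: bond 2 brought flow, rest push out)

1  (I1 all integral)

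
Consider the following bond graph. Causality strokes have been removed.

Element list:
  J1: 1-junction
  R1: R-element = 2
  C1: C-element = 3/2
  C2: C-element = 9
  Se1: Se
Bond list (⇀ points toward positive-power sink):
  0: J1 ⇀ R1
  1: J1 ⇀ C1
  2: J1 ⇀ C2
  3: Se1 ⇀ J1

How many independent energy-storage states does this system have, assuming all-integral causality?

#3 |J1  (Se1: effort source, stroke at far end)
#1 |J1  (prefer integral on C1)
#2 |J1  (C2: C, integral causality)
#0 |R1  (J1: last free bond brings flow in)

2  (C1, C2 all integral)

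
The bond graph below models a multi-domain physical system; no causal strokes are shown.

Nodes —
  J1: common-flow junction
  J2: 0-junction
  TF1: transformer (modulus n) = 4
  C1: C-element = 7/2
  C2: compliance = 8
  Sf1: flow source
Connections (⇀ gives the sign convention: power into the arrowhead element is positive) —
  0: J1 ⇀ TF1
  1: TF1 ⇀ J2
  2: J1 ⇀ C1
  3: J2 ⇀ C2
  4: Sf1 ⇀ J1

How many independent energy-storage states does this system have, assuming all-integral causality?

bond 4 |Sf1  (Sf1: flow source, stroke at near end)
bond 0 |J1  (J1 flow already set via bond 4)
bond 2 |J1  (J1: bond 4 brought flow, rest push out)
bond 1 |TF1  (TF1 one-in-one-out from 0)
bond 3 |J2  (only one effort-in slot at J2)

2  (C1, C2 all integral)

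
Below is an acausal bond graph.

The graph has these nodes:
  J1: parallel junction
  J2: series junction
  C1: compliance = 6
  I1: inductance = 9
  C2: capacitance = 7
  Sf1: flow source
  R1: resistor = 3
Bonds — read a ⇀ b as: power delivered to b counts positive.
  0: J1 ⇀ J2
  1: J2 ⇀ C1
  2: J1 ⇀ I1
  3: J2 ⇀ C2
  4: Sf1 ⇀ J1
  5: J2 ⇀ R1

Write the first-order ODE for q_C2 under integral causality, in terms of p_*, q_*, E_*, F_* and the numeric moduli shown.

dq_C2/dt = F_Sf1 - p_I1/9

β4 stroke→Sf1  (source Sf1 imposes f)
β1 stroke→J2  (C1 outputs effort q/C1)
β2 stroke→I1  (prefer integral on I1)
β0 stroke→J1  (only one effort-in slot at J1)
β3 stroke→J2  (J2 flow already set via bond 0)
β5 stroke→J2  (J2 flow already set via bond 0)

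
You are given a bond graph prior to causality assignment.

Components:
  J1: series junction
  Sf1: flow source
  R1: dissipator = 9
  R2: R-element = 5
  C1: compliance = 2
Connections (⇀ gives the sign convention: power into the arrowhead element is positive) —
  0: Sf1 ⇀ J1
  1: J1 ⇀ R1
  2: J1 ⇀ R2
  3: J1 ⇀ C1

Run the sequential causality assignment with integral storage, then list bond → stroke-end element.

bond 0 stroke→Sf1  (Sf1 fixes flow; stroke at Sf1)
bond 1 stroke→J1  (common-f at J1 fixed by 0)
bond 2 stroke→J1  (1-jn J1 has f-setter on 0)
bond 3 stroke→J1  (1-jn J1 has f-setter on 0)

bond 0 stroke at Sf1
bond 1 stroke at J1
bond 2 stroke at J1
bond 3 stroke at J1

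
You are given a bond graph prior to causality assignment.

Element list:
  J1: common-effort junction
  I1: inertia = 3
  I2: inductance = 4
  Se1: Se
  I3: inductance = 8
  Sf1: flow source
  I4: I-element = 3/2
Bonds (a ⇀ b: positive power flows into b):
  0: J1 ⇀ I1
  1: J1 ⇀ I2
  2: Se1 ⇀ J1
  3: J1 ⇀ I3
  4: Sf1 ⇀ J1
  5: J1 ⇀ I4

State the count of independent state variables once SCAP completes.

#2 →J1  (Se1 fixes effort; stroke away)
#4 →Sf1  (Sf1: flow source, stroke at near end)
#0 →I1  (common-e at J1 fixed by 2)
#1 →I2  (0-jn J1 has e-setter on 2)
#3 →I3  (J1: bond 2 brought effort, rest push out)
#5 →I4  (J1: bond 2 brought effort, rest push out)

4  (I1, I2, I3, I4 all integral)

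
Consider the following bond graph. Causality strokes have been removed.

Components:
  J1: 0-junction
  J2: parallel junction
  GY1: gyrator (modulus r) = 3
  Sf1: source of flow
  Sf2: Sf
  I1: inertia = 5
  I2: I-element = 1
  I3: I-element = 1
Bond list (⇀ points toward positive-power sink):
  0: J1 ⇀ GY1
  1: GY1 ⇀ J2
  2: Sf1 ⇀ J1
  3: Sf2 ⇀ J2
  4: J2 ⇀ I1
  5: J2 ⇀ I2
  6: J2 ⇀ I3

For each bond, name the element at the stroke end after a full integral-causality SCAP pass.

#0 →J1
#1 →J2
#2 →Sf1
#3 →Sf2
#4 →I1
#5 →I2
#6 →I3

bond 2 stroke→Sf1  (source Sf1 imposes f)
bond 3 stroke→Sf2  (Sf2: flow source, stroke at near end)
bond 0 stroke→J1  (only one effort-in slot at J1)
bond 1 stroke→J2  (through GY1, causality inverts; strokes same side of GY1)
bond 4 stroke→I1  (J2: bond 1 brought effort, rest push out)
bond 5 stroke→I2  (J2 effort already set via bond 1)
bond 6 stroke→I3  (0-jn J2 has e-setter on 1)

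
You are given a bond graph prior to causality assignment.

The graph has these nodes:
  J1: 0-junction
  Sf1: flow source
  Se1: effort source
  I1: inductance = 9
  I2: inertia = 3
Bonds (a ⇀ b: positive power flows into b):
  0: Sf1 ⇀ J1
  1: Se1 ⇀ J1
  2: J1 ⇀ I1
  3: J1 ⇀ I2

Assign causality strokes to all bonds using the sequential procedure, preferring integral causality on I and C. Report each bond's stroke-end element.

β0 stroke at Sf1
β1 stroke at J1
β2 stroke at I1
β3 stroke at I2

bond 0 stroke→Sf1  (Sf1 (Sf) sets flow on bond)
bond 1 stroke→J1  (Se1 (Se) sets effort on bond)
bond 2 stroke→I1  (0-jn J1 has e-setter on 1)
bond 3 stroke→I2  (0-jn J1 has e-setter on 1)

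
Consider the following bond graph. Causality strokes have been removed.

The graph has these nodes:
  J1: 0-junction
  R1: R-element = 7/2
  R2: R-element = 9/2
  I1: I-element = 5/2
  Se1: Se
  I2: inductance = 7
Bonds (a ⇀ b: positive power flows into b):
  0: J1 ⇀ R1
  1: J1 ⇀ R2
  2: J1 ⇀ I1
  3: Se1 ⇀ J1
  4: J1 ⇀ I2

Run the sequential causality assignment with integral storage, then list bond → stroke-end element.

b0 |R1
b1 |R2
b2 |I1
b3 |J1
b4 |I2

b3 →J1  (Se1 fixes effort; stroke away)
b0 →R1  (0-jn J1 has e-setter on 3)
b1 →R2  (J1: bond 3 brought effort, rest push out)
b2 →I1  (J1 effort already set via bond 3)
b4 →I2  (J1: bond 3 brought effort, rest push out)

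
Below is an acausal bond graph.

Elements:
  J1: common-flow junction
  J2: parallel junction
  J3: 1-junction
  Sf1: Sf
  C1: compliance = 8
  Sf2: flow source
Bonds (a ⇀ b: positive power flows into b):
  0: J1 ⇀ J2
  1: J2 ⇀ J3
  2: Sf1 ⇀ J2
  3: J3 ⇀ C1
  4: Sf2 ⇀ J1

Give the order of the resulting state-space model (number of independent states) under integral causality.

1  (C1 all integral)

β2 stroke at Sf1  (Sf1 (Sf) sets flow on bond)
β4 stroke at Sf2  (source Sf2 imposes f)
β0 stroke at J1  (1-jn J1 has f-setter on 4)
β1 stroke at J2  (only one effort-in slot at J2)
β3 stroke at J3  (1-jn J3 has f-setter on 1)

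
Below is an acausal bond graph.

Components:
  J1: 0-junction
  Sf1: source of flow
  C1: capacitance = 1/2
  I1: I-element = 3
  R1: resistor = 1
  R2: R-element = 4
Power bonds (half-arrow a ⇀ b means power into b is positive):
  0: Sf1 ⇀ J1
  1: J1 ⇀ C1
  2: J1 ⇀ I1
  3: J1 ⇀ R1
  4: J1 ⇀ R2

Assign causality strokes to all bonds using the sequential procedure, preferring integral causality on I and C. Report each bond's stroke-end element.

b0 →Sf1  (Sf1: flow source, stroke at near end)
b1 →J1  (prefer integral on C1)
b2 →I1  (0-jn J1 has e-setter on 1)
b3 →R1  (J1 effort already set via bond 1)
b4 →R2  (0-jn J1 has e-setter on 1)

#0 stroke→Sf1
#1 stroke→J1
#2 stroke→I1
#3 stroke→R1
#4 stroke→R2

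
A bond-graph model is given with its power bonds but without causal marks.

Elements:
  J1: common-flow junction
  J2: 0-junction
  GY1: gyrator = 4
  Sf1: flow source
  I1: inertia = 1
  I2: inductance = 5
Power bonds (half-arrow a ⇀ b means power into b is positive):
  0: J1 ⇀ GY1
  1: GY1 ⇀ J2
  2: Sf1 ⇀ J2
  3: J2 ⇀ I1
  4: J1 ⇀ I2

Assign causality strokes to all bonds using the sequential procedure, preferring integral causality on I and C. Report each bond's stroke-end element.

β0 stroke→J1
β1 stroke→J2
β2 stroke→Sf1
β3 stroke→I1
β4 stroke→I2

b2 |Sf1  (Sf1 fixes flow; stroke at Sf1)
b3 |I1  (I1 integral (f out))
b1 |J2  (closing 0-jn rule on J2)
b0 |J1  (through GY1, causality inverts; strokes same side of GY1)
b4 |I2  (J1 needs exactly one f-in)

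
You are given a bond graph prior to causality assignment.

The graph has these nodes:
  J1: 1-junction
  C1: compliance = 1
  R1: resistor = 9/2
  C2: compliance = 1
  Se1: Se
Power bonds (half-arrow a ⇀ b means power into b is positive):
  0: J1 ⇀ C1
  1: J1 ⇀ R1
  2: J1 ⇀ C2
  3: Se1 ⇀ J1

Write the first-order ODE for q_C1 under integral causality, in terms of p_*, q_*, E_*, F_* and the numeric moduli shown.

dq_C1/dt = 2*E_Se1/9 - 2*q_C1/9 - 2*q_C2/9

#3 |J1  (Se1 fixes effort; stroke away)
#0 |J1  (prefer integral on C1)
#2 |J1  (prefer integral on C2)
#1 |R1  (J1 needs exactly one f-in)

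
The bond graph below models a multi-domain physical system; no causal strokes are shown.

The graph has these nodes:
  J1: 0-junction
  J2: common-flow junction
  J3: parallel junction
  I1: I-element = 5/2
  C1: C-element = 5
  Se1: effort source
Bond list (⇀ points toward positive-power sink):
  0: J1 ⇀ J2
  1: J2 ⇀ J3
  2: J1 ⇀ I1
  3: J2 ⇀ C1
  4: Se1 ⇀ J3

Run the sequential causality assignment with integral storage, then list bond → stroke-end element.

β0 stroke at J1
β1 stroke at J2
β2 stroke at I1
β3 stroke at J2
β4 stroke at J3

#4 stroke→J3  (Se1 fixes effort; stroke away)
#1 stroke→J2  (common-e at J3 fixed by 4)
#2 stroke→I1  (prefer integral on I1)
#0 stroke→J1  (closing 0-jn rule on J1)
#3 stroke→J2  (common-f at J2 fixed by 0)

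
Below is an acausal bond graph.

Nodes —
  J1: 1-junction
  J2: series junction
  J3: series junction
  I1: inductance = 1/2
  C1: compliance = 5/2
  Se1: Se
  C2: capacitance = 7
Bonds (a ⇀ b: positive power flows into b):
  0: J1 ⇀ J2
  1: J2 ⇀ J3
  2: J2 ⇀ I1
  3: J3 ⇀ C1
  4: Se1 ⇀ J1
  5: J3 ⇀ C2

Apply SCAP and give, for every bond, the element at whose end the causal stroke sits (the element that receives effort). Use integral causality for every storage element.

bond 0 |J2
bond 1 |J2
bond 2 |I1
bond 3 |J3
bond 4 |J1
bond 5 |J3

β4 →J1  (source Se1 imposes e)
β0 →J2  (J1: last free bond brings flow in)
β2 →I1  (I1 outputs flow p/I1)
β1 →J2  (J2: bond 2 brought flow, rest push out)
β3 →J3  (common-f at J3 fixed by 1)
β5 →J3  (common-f at J3 fixed by 1)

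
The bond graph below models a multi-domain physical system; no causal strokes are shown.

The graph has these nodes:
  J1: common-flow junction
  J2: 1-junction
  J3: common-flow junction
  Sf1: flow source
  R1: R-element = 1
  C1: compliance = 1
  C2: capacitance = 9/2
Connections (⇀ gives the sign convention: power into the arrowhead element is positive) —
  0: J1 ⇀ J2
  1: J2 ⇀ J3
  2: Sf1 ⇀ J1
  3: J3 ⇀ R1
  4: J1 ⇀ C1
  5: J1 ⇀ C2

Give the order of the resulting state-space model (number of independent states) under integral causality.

b2 stroke→Sf1  (Sf1 (Sf) sets flow on bond)
b0 stroke→J1  (1-jn J1 has f-setter on 2)
b4 stroke→J1  (J1 flow already set via bond 2)
b5 stroke→J1  (1-jn J1 has f-setter on 2)
b1 stroke→J2  (J2 flow already set via bond 0)
b3 stroke→J3  (1-jn J3 has f-setter on 1)

2  (C1, C2 all integral)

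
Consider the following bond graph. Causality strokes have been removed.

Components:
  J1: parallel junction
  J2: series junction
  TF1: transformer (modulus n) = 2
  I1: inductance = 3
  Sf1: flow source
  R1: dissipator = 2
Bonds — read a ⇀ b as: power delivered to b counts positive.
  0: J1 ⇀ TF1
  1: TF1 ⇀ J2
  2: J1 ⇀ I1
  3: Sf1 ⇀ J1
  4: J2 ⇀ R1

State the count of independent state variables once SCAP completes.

β3 stroke at Sf1  (source Sf1 imposes f)
β2 stroke at I1  (I1 integral (f out))
β0 stroke at J1  (J1 needs exactly one e-in)
β1 stroke at TF1  (TF1: transformer flips bond 0)
β4 stroke at J2  (common-f at J2 fixed by 1)

1  (I1 all integral)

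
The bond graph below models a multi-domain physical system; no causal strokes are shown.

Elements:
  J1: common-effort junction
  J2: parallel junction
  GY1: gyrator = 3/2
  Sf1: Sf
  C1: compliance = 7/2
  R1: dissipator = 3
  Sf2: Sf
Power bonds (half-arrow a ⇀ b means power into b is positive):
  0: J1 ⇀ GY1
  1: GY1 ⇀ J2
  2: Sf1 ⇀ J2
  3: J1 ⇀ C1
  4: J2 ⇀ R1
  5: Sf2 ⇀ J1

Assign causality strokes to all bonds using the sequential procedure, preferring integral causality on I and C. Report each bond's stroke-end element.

β2 stroke at Sf1  (Sf1 fixes flow; stroke at Sf1)
β5 stroke at Sf2  (Sf2: flow source, stroke at near end)
β3 stroke at J1  (prefer integral on C1)
β0 stroke at GY1  (common-e at J1 fixed by 3)
β1 stroke at GY1  (GY1 both-in/both-out from 0)
β4 stroke at J2  (J2 needs exactly one e-in)

b0 stroke→GY1
b1 stroke→GY1
b2 stroke→Sf1
b3 stroke→J1
b4 stroke→J2
b5 stroke→Sf2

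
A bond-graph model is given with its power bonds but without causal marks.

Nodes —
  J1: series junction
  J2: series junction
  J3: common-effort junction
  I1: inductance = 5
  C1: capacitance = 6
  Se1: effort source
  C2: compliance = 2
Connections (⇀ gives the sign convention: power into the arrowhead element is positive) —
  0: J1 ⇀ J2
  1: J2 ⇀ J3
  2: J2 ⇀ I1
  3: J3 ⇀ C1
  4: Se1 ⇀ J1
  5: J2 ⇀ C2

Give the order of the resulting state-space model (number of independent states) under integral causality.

#4 stroke→J1  (Se1: effort source, stroke at far end)
#0 stroke→J2  (only one flow-in slot at J1)
#2 stroke→I1  (I1 outputs flow p/I1)
#1 stroke→J2  (common-f at J2 fixed by 2)
#5 stroke→J2  (J2: bond 2 brought flow, rest push out)
#3 stroke→J3  (closing 0-jn rule on J3)

3  (C1, C2, I1 all integral)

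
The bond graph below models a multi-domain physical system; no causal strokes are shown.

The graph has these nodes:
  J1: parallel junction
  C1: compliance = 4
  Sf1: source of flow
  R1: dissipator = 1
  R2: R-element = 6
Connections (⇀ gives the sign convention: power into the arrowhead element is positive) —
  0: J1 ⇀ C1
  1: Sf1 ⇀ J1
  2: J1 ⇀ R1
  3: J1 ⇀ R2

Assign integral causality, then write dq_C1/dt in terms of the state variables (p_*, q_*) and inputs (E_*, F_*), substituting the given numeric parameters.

b1 →Sf1  (source Sf1 imposes f)
b0 →J1  (C1 outputs effort q/C1)
b2 →R1  (J1: bond 0 brought effort, rest push out)
b3 →R2  (J1 effort already set via bond 0)

dq_C1/dt = F_Sf1 - 7*q_C1/24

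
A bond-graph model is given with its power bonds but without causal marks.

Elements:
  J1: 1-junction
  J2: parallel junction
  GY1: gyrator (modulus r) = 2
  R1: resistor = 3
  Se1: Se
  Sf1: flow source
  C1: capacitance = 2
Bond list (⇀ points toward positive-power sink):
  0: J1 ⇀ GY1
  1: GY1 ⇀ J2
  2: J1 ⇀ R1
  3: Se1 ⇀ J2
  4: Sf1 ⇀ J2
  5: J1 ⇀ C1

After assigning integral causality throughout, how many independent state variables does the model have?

#3 stroke at J2  (Se1 (Se) sets effort on bond)
#4 stroke at Sf1  (source Sf1 imposes f)
#1 stroke at GY1  (J2 effort already set via bond 3)
#0 stroke at GY1  (GY1 both-in/both-out from 1)
#2 stroke at J1  (1-jn J1 has f-setter on 0)
#5 stroke at J1  (1-jn J1 has f-setter on 0)

1  (C1 all integral)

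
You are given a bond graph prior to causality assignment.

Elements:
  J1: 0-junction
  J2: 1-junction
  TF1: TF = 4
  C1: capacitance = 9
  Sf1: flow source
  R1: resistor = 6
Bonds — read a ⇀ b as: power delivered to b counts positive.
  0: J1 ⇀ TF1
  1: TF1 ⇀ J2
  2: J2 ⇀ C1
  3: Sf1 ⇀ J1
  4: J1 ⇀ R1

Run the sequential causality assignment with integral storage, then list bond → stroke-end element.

#3 stroke→Sf1  (Sf1: flow source, stroke at near end)
#2 stroke→J2  (C1 outputs effort q/C1)
#1 stroke→TF1  (J2: last free bond brings flow in)
#0 stroke→J1  (TF1: transformer flips bond 1)
#4 stroke→R1  (J1 effort already set via bond 0)

bond 0 stroke at J1
bond 1 stroke at TF1
bond 2 stroke at J2
bond 3 stroke at Sf1
bond 4 stroke at R1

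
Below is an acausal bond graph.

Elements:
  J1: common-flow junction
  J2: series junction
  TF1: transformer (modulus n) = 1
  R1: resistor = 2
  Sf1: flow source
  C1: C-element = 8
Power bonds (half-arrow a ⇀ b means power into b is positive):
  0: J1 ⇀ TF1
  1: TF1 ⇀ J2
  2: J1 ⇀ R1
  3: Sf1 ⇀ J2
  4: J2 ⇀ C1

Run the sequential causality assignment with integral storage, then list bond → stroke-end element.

β3 →Sf1  (Sf1 fixes flow; stroke at Sf1)
β1 →J2  (1-jn J2 has f-setter on 3)
β4 →J2  (J2: bond 3 brought flow, rest push out)
β0 →TF1  (TF1: transformer flips bond 1)
β2 →J1  (J1: bond 0 brought flow, rest push out)

b0 stroke at TF1
b1 stroke at J2
b2 stroke at J1
b3 stroke at Sf1
b4 stroke at J2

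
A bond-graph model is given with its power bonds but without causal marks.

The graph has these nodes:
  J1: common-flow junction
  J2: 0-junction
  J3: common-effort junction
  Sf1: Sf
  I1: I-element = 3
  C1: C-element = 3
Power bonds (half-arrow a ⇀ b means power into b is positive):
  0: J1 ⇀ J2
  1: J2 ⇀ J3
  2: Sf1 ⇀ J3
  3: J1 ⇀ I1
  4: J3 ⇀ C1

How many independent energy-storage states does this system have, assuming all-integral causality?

2  (C1, I1 all integral)

b2 stroke at Sf1  (Sf1: flow source, stroke at near end)
b3 stroke at I1  (I1 integral (f out))
b0 stroke at J1  (J1: bond 3 brought flow, rest push out)
b1 stroke at J2  (only one effort-in slot at J2)
b4 stroke at J3  (only one effort-in slot at J3)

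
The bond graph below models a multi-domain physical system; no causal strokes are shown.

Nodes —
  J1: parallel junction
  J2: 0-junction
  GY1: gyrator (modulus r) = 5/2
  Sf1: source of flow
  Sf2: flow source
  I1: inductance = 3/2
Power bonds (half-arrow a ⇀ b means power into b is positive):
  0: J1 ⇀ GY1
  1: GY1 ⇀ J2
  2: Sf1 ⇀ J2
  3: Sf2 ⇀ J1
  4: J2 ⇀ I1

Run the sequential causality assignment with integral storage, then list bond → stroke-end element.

b0 →J1
b1 →J2
b2 →Sf1
b3 →Sf2
b4 →I1

β2 →Sf1  (Sf1 fixes flow; stroke at Sf1)
β3 →Sf2  (Sf2 fixes flow; stroke at Sf2)
β0 →J1  (only one effort-in slot at J1)
β1 →J2  (GY1: gyrator matches bond 0)
β4 →I1  (0-jn J2 has e-setter on 1)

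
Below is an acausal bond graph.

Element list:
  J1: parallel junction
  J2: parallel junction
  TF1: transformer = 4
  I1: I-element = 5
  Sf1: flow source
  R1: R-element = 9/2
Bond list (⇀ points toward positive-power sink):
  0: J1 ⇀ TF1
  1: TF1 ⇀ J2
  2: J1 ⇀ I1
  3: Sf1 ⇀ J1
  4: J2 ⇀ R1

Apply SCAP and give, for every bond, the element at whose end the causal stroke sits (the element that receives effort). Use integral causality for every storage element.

b3 stroke→Sf1  (source Sf1 imposes f)
b2 stroke→I1  (I1 integral (f out))
b0 stroke→J1  (only one effort-in slot at J1)
b1 stroke→TF1  (TF TF1: opposite of bond 0)
b4 stroke→J2  (only one effort-in slot at J2)

b0 |J1
b1 |TF1
b2 |I1
b3 |Sf1
b4 |J2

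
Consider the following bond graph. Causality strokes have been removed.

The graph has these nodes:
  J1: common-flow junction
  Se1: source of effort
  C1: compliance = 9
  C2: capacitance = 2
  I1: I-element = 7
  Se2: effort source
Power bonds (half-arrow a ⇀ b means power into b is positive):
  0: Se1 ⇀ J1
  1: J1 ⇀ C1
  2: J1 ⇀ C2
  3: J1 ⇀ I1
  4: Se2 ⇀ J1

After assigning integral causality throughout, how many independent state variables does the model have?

β0 |J1  (Se1 (Se) sets effort on bond)
β4 |J1  (Se2 (Se) sets effort on bond)
β1 |J1  (C1: C, integral causality)
β2 |J1  (C2 integral (e out))
β3 |I1  (J1 needs exactly one f-in)

3  (C1, C2, I1 all integral)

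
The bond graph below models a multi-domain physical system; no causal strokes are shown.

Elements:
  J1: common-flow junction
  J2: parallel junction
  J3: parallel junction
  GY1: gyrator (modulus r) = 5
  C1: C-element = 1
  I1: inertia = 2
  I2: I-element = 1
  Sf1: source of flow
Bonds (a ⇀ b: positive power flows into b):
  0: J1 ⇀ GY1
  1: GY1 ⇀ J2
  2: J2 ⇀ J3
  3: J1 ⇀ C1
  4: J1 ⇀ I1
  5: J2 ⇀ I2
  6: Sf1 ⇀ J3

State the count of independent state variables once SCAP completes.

bond 6 stroke at Sf1  (source Sf1 imposes f)
bond 2 stroke at J3  (closing 0-jn rule on J3)
bond 3 stroke at J1  (C1: C, integral causality)
bond 4 stroke at I1  (I1 integral (f out))
bond 0 stroke at J1  (common-f at J1 fixed by 4)
bond 1 stroke at J2  (GY1 both-in/both-out from 0)
bond 5 stroke at I2  (0-jn J2 has e-setter on 1)

3  (C1, I1, I2 all integral)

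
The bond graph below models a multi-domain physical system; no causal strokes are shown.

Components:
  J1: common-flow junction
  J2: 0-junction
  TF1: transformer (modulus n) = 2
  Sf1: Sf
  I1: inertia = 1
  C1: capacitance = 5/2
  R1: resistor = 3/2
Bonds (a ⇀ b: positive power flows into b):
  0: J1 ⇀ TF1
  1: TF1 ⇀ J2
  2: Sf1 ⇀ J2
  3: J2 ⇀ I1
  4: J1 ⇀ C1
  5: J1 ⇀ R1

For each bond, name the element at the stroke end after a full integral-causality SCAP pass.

β2 stroke at Sf1  (source Sf1 imposes f)
β3 stroke at I1  (I1 integral (f out))
β1 stroke at J2  (J2 needs exactly one e-in)
β0 stroke at TF1  (TF1: transformer flips bond 1)
β4 stroke at J1  (J1: bond 0 brought flow, rest push out)
β5 stroke at J1  (1-jn J1 has f-setter on 0)

b0 stroke→TF1
b1 stroke→J2
b2 stroke→Sf1
b3 stroke→I1
b4 stroke→J1
b5 stroke→J1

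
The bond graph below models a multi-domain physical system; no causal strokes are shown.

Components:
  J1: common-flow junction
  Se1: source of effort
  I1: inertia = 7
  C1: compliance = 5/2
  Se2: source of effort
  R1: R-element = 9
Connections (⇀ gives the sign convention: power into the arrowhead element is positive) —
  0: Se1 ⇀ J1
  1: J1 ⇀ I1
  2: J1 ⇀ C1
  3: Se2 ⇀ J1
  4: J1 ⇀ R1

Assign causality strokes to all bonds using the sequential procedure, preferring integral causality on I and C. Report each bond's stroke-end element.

bond 0 stroke→J1
bond 1 stroke→I1
bond 2 stroke→J1
bond 3 stroke→J1
bond 4 stroke→J1

β0 |J1  (Se1 fixes effort; stroke away)
β3 |J1  (source Se2 imposes e)
β1 |I1  (I1: I, integral causality)
β2 |J1  (common-f at J1 fixed by 1)
β4 |J1  (J1 flow already set via bond 1)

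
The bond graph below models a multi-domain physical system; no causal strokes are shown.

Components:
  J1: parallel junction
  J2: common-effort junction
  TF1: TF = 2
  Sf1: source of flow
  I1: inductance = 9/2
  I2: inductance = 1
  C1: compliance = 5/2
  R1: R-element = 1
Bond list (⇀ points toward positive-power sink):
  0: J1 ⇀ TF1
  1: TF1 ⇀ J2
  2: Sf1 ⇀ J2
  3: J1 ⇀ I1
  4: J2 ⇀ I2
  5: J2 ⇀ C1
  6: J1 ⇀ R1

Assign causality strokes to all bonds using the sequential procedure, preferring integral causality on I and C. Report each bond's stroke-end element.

#2 →Sf1  (Sf1: flow source, stroke at near end)
#3 →I1  (I1: I, integral causality)
#4 →I2  (prefer integral on I2)
#5 →J2  (prefer integral on C1)
#1 →TF1  (J2 effort already set via bond 5)
#0 →J1  (TF1: transformer flips bond 1)
#6 →R1  (J1 effort already set via bond 0)

bond 0 stroke→J1
bond 1 stroke→TF1
bond 2 stroke→Sf1
bond 3 stroke→I1
bond 4 stroke→I2
bond 5 stroke→J2
bond 6 stroke→R1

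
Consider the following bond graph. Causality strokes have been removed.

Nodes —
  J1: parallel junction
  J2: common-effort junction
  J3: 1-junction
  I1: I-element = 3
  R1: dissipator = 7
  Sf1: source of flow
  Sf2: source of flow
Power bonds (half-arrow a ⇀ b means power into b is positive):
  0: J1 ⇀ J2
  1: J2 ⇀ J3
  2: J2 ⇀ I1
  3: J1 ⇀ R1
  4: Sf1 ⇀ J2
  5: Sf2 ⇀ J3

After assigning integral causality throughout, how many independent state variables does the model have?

b4 stroke at Sf1  (Sf1 fixes flow; stroke at Sf1)
b5 stroke at Sf2  (Sf2 fixes flow; stroke at Sf2)
b1 stroke at J3  (J3 flow already set via bond 5)
b2 stroke at I1  (I1 outputs flow p/I1)
b0 stroke at J2  (closing 0-jn rule on J2)
b3 stroke at J1  (only one effort-in slot at J1)

1  (I1 all integral)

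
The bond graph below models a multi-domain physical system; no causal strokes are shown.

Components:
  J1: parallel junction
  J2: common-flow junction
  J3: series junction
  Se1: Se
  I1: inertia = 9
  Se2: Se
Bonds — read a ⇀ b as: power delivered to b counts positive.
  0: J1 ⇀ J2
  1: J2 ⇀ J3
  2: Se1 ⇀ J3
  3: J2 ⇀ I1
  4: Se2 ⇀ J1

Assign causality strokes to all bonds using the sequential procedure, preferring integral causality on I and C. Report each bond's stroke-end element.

bond 2 stroke at J3  (Se1: effort source, stroke at far end)
bond 4 stroke at J1  (Se2 fixes effort; stroke away)
bond 0 stroke at J2  (common-e at J1 fixed by 4)
bond 1 stroke at J2  (J3 needs exactly one f-in)
bond 3 stroke at I1  (J2 needs exactly one f-in)

b0 stroke at J2
b1 stroke at J2
b2 stroke at J3
b3 stroke at I1
b4 stroke at J1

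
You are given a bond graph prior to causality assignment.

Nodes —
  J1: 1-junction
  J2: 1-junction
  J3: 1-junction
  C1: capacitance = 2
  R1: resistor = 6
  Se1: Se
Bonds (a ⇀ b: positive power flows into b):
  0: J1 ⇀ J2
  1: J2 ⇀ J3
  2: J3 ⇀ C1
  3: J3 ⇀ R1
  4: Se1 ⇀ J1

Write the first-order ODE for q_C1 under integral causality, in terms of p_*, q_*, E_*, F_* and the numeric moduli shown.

dq_C1/dt = E_Se1/6 - q_C1/12

β4 →J1  (Se1: effort source, stroke at far end)
β0 →J2  (only one flow-in slot at J1)
β1 →J3  (J2 needs exactly one f-in)
β2 →J3  (C1 integral (e out))
β3 →R1  (J3 needs exactly one f-in)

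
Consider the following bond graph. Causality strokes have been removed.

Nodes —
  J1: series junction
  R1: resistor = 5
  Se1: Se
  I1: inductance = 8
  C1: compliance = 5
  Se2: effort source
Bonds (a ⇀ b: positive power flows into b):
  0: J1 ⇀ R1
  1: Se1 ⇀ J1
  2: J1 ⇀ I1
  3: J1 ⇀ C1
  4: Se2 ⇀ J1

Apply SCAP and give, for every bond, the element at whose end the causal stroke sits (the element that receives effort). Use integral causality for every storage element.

b0 stroke→J1
b1 stroke→J1
b2 stroke→I1
b3 stroke→J1
b4 stroke→J1

b1 stroke at J1  (Se1 (Se) sets effort on bond)
b4 stroke at J1  (source Se2 imposes e)
b2 stroke at I1  (prefer integral on I1)
b0 stroke at J1  (J1: bond 2 brought flow, rest push out)
b3 stroke at J1  (1-jn J1 has f-setter on 2)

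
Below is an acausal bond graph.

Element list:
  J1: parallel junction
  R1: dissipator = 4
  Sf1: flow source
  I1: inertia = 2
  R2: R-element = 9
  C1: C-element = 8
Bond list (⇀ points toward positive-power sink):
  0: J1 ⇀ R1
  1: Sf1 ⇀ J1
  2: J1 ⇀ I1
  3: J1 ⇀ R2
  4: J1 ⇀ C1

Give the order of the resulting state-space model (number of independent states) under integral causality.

#1 |Sf1  (Sf1: flow source, stroke at near end)
#2 |I1  (I1 integral (f out))
#4 |J1  (C1 integral (e out))
#0 |R1  (0-jn J1 has e-setter on 4)
#3 |R2  (J1 effort already set via bond 4)

2  (C1, I1 all integral)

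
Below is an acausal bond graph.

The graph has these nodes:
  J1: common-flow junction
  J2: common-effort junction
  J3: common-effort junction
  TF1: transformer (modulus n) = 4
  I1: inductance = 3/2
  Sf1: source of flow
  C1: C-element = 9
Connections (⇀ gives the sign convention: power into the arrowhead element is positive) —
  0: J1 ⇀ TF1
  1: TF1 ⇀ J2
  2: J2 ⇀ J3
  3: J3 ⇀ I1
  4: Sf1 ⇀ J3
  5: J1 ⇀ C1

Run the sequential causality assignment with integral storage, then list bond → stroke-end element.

bond 0 |TF1
bond 1 |J2
bond 2 |J3
bond 3 |I1
bond 4 |Sf1
bond 5 |J1

b4 |Sf1  (source Sf1 imposes f)
b3 |I1  (prefer integral on I1)
b2 |J3  (closing 0-jn rule on J3)
b1 |J2  (only one effort-in slot at J2)
b0 |TF1  (TF TF1: opposite of bond 1)
b5 |J1  (common-f at J1 fixed by 0)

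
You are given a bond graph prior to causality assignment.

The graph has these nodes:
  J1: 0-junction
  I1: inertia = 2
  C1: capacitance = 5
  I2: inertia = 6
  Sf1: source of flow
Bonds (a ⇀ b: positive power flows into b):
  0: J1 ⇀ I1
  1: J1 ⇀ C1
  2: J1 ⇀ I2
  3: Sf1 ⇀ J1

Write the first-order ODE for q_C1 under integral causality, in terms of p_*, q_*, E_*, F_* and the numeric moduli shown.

dq_C1/dt = F_Sf1 - p_I1/2 - p_I2/6

β3 stroke at Sf1  (Sf1 (Sf) sets flow on bond)
β0 stroke at I1  (I1 integral (f out))
β1 stroke at J1  (C1: C, integral causality)
β2 stroke at I2  (J1: bond 1 brought effort, rest push out)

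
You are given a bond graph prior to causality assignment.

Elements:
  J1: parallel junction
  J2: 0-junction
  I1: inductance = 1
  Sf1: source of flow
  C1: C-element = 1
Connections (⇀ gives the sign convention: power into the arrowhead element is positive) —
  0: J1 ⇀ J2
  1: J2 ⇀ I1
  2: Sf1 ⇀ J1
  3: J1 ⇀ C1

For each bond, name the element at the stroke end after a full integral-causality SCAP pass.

#0 stroke at J2
#1 stroke at I1
#2 stroke at Sf1
#3 stroke at J1

β2 stroke at Sf1  (source Sf1 imposes f)
β1 stroke at I1  (I1 outputs flow p/I1)
β0 stroke at J2  (J2 needs exactly one e-in)
β3 stroke at J1  (J1: last free bond brings effort in)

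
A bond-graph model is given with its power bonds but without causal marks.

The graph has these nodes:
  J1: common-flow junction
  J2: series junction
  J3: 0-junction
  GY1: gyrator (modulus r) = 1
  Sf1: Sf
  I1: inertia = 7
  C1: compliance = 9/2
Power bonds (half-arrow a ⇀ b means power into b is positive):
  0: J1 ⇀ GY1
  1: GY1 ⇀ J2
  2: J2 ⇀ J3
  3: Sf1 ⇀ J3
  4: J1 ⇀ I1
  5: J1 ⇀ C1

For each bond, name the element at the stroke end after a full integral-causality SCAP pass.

bond 3 stroke→Sf1  (Sf1 fixes flow; stroke at Sf1)
bond 2 stroke→J3  (J3: last free bond brings effort in)
bond 1 stroke→J2  (1-jn J2 has f-setter on 2)
bond 0 stroke→J1  (through GY1, causality inverts; strokes same side of GY1)
bond 4 stroke→I1  (I1 outputs flow p/I1)
bond 5 stroke→J1  (J1: bond 4 brought flow, rest push out)

#0 stroke→J1
#1 stroke→J2
#2 stroke→J3
#3 stroke→Sf1
#4 stroke→I1
#5 stroke→J1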